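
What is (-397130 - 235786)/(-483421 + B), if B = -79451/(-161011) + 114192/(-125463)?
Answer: 81958252822623/62599736285567 ≈ 1.3092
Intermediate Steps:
B = -215846341/517972387 (B = -79451*(-1/161011) + 114192*(-1/125463) = 79451/161011 - 2928/3217 = -215846341/517972387 ≈ -0.41671)
(-397130 - 235786)/(-483421 + B) = (-397130 - 235786)/(-483421 - 215846341/517972387) = -632916/(-250398945142268/517972387) = -632916*(-517972387/250398945142268) = 81958252822623/62599736285567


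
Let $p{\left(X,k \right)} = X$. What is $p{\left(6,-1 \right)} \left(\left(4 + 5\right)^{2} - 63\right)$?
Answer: $108$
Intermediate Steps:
$p{\left(6,-1 \right)} \left(\left(4 + 5\right)^{2} - 63\right) = 6 \left(\left(4 + 5\right)^{2} - 63\right) = 6 \left(9^{2} - 63\right) = 6 \left(81 - 63\right) = 6 \cdot 18 = 108$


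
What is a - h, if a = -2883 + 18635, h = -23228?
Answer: 38980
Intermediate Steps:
a = 15752
a - h = 15752 - 1*(-23228) = 15752 + 23228 = 38980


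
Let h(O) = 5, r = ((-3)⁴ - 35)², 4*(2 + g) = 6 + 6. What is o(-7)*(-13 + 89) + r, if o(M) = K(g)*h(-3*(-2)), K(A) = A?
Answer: 2496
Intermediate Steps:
g = 1 (g = -2 + (6 + 6)/4 = -2 + (¼)*12 = -2 + 3 = 1)
r = 2116 (r = (81 - 35)² = 46² = 2116)
o(M) = 5 (o(M) = 1*5 = 5)
o(-7)*(-13 + 89) + r = 5*(-13 + 89) + 2116 = 5*76 + 2116 = 380 + 2116 = 2496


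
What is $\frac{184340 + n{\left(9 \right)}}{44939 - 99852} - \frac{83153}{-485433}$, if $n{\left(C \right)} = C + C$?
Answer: $- \frac{84927276325}{26656582329} \approx -3.186$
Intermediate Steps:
$n{\left(C \right)} = 2 C$
$\frac{184340 + n{\left(9 \right)}}{44939 - 99852} - \frac{83153}{-485433} = \frac{184340 + 2 \cdot 9}{44939 - 99852} - \frac{83153}{-485433} = \frac{184340 + 18}{-54913} - - \frac{83153}{485433} = 184358 \left(- \frac{1}{54913}\right) + \frac{83153}{485433} = - \frac{184358}{54913} + \frac{83153}{485433} = - \frac{84927276325}{26656582329}$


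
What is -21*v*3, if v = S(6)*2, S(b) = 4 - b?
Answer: 252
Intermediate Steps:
v = -4 (v = (4 - 1*6)*2 = (4 - 6)*2 = -2*2 = -4)
-21*v*3 = -21*(-4)*3 = 84*3 = 252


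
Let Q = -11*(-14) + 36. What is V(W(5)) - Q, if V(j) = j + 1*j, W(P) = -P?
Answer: -200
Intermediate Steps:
V(j) = 2*j (V(j) = j + j = 2*j)
Q = 190 (Q = 154 + 36 = 190)
V(W(5)) - Q = 2*(-1*5) - 1*190 = 2*(-5) - 190 = -10 - 190 = -200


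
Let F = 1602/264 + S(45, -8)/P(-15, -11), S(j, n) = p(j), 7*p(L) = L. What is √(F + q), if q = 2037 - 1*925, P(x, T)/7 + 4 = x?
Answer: √9571900085/2926 ≈ 33.437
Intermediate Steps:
p(L) = L/7
P(x, T) = -28 + 7*x
S(j, n) = j/7
q = 1112 (q = 2037 - 925 = 1112)
F = 246597/40964 (F = 1602/264 + ((⅐)*45)/(-28 + 7*(-15)) = 1602*(1/264) + 45/(7*(-28 - 105)) = 267/44 + (45/7)/(-133) = 267/44 + (45/7)*(-1/133) = 267/44 - 45/931 = 246597/40964 ≈ 6.0198)
√(F + q) = √(246597/40964 + 1112) = √(45798565/40964) = √9571900085/2926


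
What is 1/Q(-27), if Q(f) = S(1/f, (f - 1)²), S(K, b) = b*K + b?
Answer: 27/20384 ≈ 0.0013246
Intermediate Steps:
S(K, b) = b + K*b (S(K, b) = K*b + b = b + K*b)
Q(f) = (-1 + f)²*(1 + 1/f) (Q(f) = (f - 1)²*(1 + 1/f) = (-1 + f)²*(1 + 1/f))
1/Q(-27) = 1/((-1 - 27)²*(1 - 27)/(-27)) = 1/(-1/27*(-28)²*(-26)) = 1/(-1/27*784*(-26)) = 1/(20384/27) = 27/20384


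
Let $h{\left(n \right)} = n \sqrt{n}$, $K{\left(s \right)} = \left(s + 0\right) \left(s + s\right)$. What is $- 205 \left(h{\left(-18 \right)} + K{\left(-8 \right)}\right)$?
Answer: $-26240 + 11070 i \sqrt{2} \approx -26240.0 + 15655.0 i$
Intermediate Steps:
$K{\left(s \right)} = 2 s^{2}$ ($K{\left(s \right)} = s 2 s = 2 s^{2}$)
$h{\left(n \right)} = n^{\frac{3}{2}}$
$- 205 \left(h{\left(-18 \right)} + K{\left(-8 \right)}\right) = - 205 \left(\left(-18\right)^{\frac{3}{2}} + 2 \left(-8\right)^{2}\right) = - 205 \left(- 54 i \sqrt{2} + 2 \cdot 64\right) = - 205 \left(- 54 i \sqrt{2} + 128\right) = - 205 \left(128 - 54 i \sqrt{2}\right) = -26240 + 11070 i \sqrt{2}$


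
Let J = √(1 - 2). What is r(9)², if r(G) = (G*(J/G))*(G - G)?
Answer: 0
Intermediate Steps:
J = I (J = √(-1) = I ≈ 1.0*I)
r(G) = 0 (r(G) = (G*(I/G))*(G - G) = I*0 = 0)
r(9)² = 0² = 0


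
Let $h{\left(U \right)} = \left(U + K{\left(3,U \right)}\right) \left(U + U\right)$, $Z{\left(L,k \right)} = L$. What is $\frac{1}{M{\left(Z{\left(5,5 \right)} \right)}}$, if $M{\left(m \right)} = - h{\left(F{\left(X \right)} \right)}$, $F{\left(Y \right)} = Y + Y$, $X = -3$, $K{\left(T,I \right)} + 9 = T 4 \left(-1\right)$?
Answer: $- \frac{1}{324} \approx -0.0030864$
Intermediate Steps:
$K{\left(T,I \right)} = -9 - 4 T$ ($K{\left(T,I \right)} = -9 + T 4 \left(-1\right) = -9 + 4 T \left(-1\right) = -9 - 4 T$)
$F{\left(Y \right)} = 2 Y$
$h{\left(U \right)} = 2 U \left(-21 + U\right)$ ($h{\left(U \right)} = \left(U - 21\right) \left(U + U\right) = \left(U - 21\right) 2 U = \left(-21 + U\right) 2 U = 2 U \left(-21 + U\right)$)
$M{\left(m \right)} = -324$ ($M{\left(m \right)} = - 2 \cdot 2 \left(-3\right) \left(-21 + 2 \left(-3\right)\right) = - 2 \left(-6\right) \left(-21 - 6\right) = - 2 \left(-6\right) \left(-27\right) = \left(-1\right) 324 = -324$)
$\frac{1}{M{\left(Z{\left(5,5 \right)} \right)}} = \frac{1}{-324} = - \frac{1}{324}$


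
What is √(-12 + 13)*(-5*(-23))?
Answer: 115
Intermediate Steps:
√(-12 + 13)*(-5*(-23)) = √1*115 = 1*115 = 115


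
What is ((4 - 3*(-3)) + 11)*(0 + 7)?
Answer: 168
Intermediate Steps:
((4 - 3*(-3)) + 11)*(0 + 7) = ((4 + 9) + 11)*7 = (13 + 11)*7 = 24*7 = 168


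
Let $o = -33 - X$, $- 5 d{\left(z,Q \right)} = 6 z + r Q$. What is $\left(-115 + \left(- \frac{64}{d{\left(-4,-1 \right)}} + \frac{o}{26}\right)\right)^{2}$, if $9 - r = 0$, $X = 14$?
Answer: $\frac{11781148681}{736164} \approx 16003.0$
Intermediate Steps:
$r = 9$ ($r = 9 - 0 = 9 + 0 = 9$)
$d{\left(z,Q \right)} = - \frac{9 Q}{5} - \frac{6 z}{5}$ ($d{\left(z,Q \right)} = - \frac{6 z + 9 Q}{5} = - \frac{9 Q}{5} - \frac{6 z}{5}$)
$o = -47$ ($o = -33 - 14 = -47$)
$\left(-115 + \left(- \frac{64}{d{\left(-4,-1 \right)}} + \frac{o}{26}\right)\right)^{2} = \left(-115 - \left(\frac{47}{26} + \frac{64}{\left(- \frac{9}{5}\right) \left(-1\right) - - \frac{24}{5}}\right)\right)^{2} = \left(-115 - \left(\frac{47}{26} + \frac{64}{\frac{9}{5} + \frac{24}{5}}\right)\right)^{2} = \left(-115 - \left(\frac{47}{26} + \frac{64}{\frac{33}{5}}\right)\right)^{2} = \left(-115 - \frac{9871}{858}\right)^{2} = \left(- \frac{108541}{858}\right)^{2} = \frac{11781148681}{736164}$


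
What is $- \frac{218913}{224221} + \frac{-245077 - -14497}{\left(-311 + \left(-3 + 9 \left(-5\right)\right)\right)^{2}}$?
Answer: $- \frac{79914604533}{28897826701} \approx -2.7654$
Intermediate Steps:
$- \frac{218913}{224221} + \frac{-245077 - -14497}{\left(-311 + \left(-3 + 9 \left(-5\right)\right)\right)^{2}} = \left(-218913\right) \frac{1}{224221} + \frac{-245077 + 14497}{\left(-311 - 48\right)^{2}} = - \frac{218913}{224221} - \frac{230580}{\left(-311 - 48\right)^{2}} = - \frac{218913}{224221} - \frac{230580}{\left(-359\right)^{2}} = - \frac{218913}{224221} - \frac{230580}{128881} = - \frac{79914604533}{28897826701}$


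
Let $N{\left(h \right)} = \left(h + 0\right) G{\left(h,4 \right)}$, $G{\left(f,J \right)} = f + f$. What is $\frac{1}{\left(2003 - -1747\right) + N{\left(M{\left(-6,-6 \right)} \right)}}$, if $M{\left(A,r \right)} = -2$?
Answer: $\frac{1}{3758} \approx 0.0002661$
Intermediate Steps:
$G{\left(f,J \right)} = 2 f$
$N{\left(h \right)} = 2 h^{2}$ ($N{\left(h \right)} = \left(h + 0\right) 2 h = h 2 h = 2 h^{2}$)
$\frac{1}{\left(2003 - -1747\right) + N{\left(M{\left(-6,-6 \right)} \right)}} = \frac{1}{\left(2003 - -1747\right) + 2 \left(-2\right)^{2}} = \frac{1}{\left(2003 + 1747\right) + 2 \cdot 4} = \frac{1}{3750 + 8} = \frac{1}{3758}$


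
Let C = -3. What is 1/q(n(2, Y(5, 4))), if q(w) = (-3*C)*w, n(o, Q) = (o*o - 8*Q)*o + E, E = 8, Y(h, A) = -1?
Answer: 1/288 ≈ 0.0034722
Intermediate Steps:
n(o, Q) = 8 + o*(o**2 - 8*Q) (n(o, Q) = (o*o - 8*Q)*o + 8 = (o**2 - 8*Q)*o + 8 = o*(o**2 - 8*Q) + 8 = 8 + o*(o**2 - 8*Q))
q(w) = 9*w (q(w) = (-3*(-3))*w = 9*w)
1/q(n(2, Y(5, 4))) = 1/(9*(8 + 2**3 - 8*(-1)*2)) = 1/(9*(8 + 8 + 16)) = 1/(9*32) = 1/288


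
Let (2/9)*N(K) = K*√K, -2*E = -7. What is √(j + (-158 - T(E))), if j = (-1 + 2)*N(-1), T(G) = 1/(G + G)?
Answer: 3*√(-3444 - 98*I)/14 ≈ 0.1789 - 12.577*I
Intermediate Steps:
E = 7/2 (E = -½*(-7) = 7/2 ≈ 3.5000)
T(G) = 1/(2*G)
N(K) = 9*K^(3/2)/2 (N(K) = 9*(K*√K)/2 = 9*K^(3/2)/2)
j = -9*I/2 (j = (-1 + 2)*(9*(-1)^(3/2)/2) = 1*(9*(-I)/2) = 1*(-9*I/2) = -9*I/2 ≈ -4.5*I)
√(j + (-158 - T(E))) = √(-9*I/2 + (-158 - 1/(2*7/2))) = √(-9*I/2 + (-158 - 2/(2*7))) = √(-9*I/2 + (-158 - 1*⅐)) = √(-9*I/2 + (-158 - ⅐)) = √(-9*I/2 - 1107/7) = √(-1107/7 - 9*I/2)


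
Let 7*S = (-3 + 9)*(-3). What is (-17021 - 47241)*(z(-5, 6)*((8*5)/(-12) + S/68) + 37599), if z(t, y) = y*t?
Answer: -288299638792/119 ≈ -2.4227e+9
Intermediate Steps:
z(t, y) = t*y
S = -18/7 (S = ((-3 + 9)*(-3))/7 = (6*(-3))/7 = (⅐)*(-18) = -18/7 ≈ -2.5714)
(-17021 - 47241)*(z(-5, 6)*((8*5)/(-12) + S/68) + 37599) = (-17021 - 47241)*((-5*6)*((8*5)/(-12) - 18/7/68) + 37599) = -64262*(-30*(40*(-1/12) - 18/7*1/68) + 37599) = -64262*(-30*(-10/3 - 9/238) + 37599) = -64262*(-30*(-2407/714) + 37599) = -64262*(12035/119 + 37599) = -64262*4486316/119 = -288299638792/119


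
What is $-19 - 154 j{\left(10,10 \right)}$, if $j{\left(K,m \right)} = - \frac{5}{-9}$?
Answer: $- \frac{941}{9} \approx -104.56$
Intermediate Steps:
$j{\left(K,m \right)} = \frac{5}{9}$ ($j{\left(K,m \right)} = \left(-5\right) \left(- \frac{1}{9}\right) = \frac{5}{9}$)
$-19 - 154 j{\left(10,10 \right)} = -19 - \frac{770}{9} = - \frac{941}{9}$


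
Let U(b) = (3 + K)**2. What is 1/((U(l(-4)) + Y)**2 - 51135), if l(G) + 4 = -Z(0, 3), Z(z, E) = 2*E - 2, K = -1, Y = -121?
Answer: -1/37446 ≈ -2.6705e-5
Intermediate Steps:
Z(z, E) = -2 + 2*E
l(G) = -8 (l(G) = -4 - (-2 + 2*3) = -4 - (-2 + 6) = -4 - 1*4 = -4 - 4 = -8)
U(b) = 4 (U(b) = (3 - 1)**2 = 2**2 = 4)
1/((U(l(-4)) + Y)**2 - 51135) = 1/((4 - 121)**2 - 51135) = 1/((-117)**2 - 51135) = 1/(13689 - 51135) = 1/(-37446) = -1/37446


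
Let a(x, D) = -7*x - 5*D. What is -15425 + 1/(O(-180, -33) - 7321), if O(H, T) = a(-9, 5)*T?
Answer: -132269376/8575 ≈ -15425.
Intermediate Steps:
O(H, T) = 38*T (O(H, T) = (-7*(-9) - 5*5)*T = (63 - 25)*T = 38*T)
-15425 + 1/(O(-180, -33) - 7321) = -15425 + 1/(38*(-33) - 7321) = -15425 + 1/(-1254 - 7321) = -15425 + 1/(-8575) = -15425 - 1/8575 = -132269376/8575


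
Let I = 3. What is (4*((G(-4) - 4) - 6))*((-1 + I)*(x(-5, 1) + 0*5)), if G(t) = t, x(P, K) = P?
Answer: 560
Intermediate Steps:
(4*((G(-4) - 4) - 6))*((-1 + I)*(x(-5, 1) + 0*5)) = (4*((-4 - 4) - 6))*((-1 + 3)*(-5 + 0*5)) = (4*(-8 - 6))*(2*(-5 + 0)) = (4*(-14))*(2*(-5)) = -56*(-10) = 560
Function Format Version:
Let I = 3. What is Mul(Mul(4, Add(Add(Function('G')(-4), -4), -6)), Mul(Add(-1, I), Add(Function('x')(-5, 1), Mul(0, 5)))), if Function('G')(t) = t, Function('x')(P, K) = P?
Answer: 560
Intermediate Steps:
Mul(Mul(4, Add(Add(Function('G')(-4), -4), -6)), Mul(Add(-1, I), Add(Function('x')(-5, 1), Mul(0, 5)))) = Mul(Mul(4, Add(Add(-4, -4), -6)), Mul(Add(-1, 3), Add(-5, Mul(0, 5)))) = Mul(Mul(4, Add(-8, -6)), Mul(2, Add(-5, 0))) = Mul(Mul(4, -14), Mul(2, -5)) = Mul(-56, -10) = 560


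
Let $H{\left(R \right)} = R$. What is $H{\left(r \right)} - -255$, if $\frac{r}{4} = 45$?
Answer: $435$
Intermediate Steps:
$r = 180$ ($r = 4 \cdot 45 = 180$)
$H{\left(r \right)} - -255 = 180 - -255 = 180 + 255 = 435$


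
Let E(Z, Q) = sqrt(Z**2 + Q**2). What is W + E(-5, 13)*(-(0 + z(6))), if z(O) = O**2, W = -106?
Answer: -106 - 36*sqrt(194) ≈ -607.42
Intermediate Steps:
E(Z, Q) = sqrt(Q**2 + Z**2)
W + E(-5, 13)*(-(0 + z(6))) = -106 + sqrt(13**2 + (-5)**2)*(-(0 + 6**2)) = -106 + sqrt(169 + 25)*(-(0 + 36)) = -106 + sqrt(194)*(-1*36) = -106 + sqrt(194)*(-36) = -106 - 36*sqrt(194)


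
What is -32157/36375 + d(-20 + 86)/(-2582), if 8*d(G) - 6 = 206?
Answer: -55995541/62613500 ≈ -0.89430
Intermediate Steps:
d(G) = 53/2 (d(G) = 3/4 + (1/8)*206 = 3/4 + 103/4 = 53/2)
-32157/36375 + d(-20 + 86)/(-2582) = -32157/36375 + (53/2)/(-2582) = -32157*1/36375 + (53/2)*(-1/2582) = -10719/12125 - 53/5164 = -55995541/62613500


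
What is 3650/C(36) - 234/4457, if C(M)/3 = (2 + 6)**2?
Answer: 8111561/427872 ≈ 18.958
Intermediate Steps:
C(M) = 192 (C(M) = 3*(2 + 6)**2 = 3*8**2 = 3*64 = 192)
3650/C(36) - 234/4457 = 3650/192 - 234/4457 = 3650*(1/192) - 234*1/4457 = 1825/96 - 234/4457 = 8111561/427872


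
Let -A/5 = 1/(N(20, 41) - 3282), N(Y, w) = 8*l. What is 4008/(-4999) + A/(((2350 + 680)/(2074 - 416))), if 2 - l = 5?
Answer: -4010741573/5007588282 ≈ -0.80093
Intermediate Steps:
l = -3 (l = 2 - 1*5 = 2 - 5 = -3)
N(Y, w) = -24 (N(Y, w) = 8*(-3) = -24)
A = 5/3306 (A = -5/(-24 - 3282) = -5/(-3306) = -5*(-1/3306) = 5/3306 ≈ 0.0015124)
4008/(-4999) + A/(((2350 + 680)/(2074 - 416))) = 4008/(-4999) + 5/(3306*(((2350 + 680)/(2074 - 416)))) = 4008*(-1/4999) + 5/(3306*((3030/1658))) = -4008/4999 + 5/(3306*((3030*(1/1658)))) = -4008/4999 + 5/(3306*(1515/829)) = -4008/4999 + (5/3306)*(829/1515) = -4008/4999 + 829/1001718 = -4010741573/5007588282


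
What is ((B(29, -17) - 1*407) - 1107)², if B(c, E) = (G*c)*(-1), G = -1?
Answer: 2205225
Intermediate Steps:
B(c, E) = c (B(c, E) = -c*(-1) = c)
((B(29, -17) - 1*407) - 1107)² = ((29 - 1*407) - 1107)² = ((29 - 407) - 1107)² = (-378 - 1107)² = (-1485)² = 2205225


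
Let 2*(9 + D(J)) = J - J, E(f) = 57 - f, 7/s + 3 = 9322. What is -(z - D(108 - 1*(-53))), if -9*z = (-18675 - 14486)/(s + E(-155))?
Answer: -469053794/17780715 ≈ -26.380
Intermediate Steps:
s = 7/9319 (s = 7/(-3 + 9322) = 7/9319 ≈ 0.00075115)
z = 309027359/17780715 (z = -(-18675 - 14486)/(9*(7/9319 + (57 - 1*(-155)))) = -(-33161)/(9*(7/9319 + (57 + 155))) = -(-33161)/(9*(7/9319 + 212)) = -(-33161)/(9*1975635/9319) = -(-33161)*9319/(9*1975635) = -⅑*(-309027359/1975635) = 309027359/17780715 ≈ 17.380)
D(J) = -9 (D(J) = -9 + (J - J)/2 = -9 + (½)*0 = -9 + 0 = -9)
-(z - D(108 - 1*(-53))) = -(309027359/17780715 - 1*(-9)) = -(309027359/17780715 + 9) = -1*469053794/17780715 = -469053794/17780715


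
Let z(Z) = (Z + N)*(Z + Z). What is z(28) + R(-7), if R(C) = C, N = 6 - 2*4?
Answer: 1449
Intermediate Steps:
N = -2 (N = 6 - 8 = -2)
z(Z) = 2*Z*(-2 + Z) (z(Z) = (Z - 2)*(Z + Z) = (-2 + Z)*(2*Z) = 2*Z*(-2 + Z))
z(28) + R(-7) = 2*28*(-2 + 28) - 7 = 2*28*26 - 7 = 1456 - 7 = 1449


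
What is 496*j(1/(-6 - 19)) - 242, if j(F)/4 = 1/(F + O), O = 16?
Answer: -46958/399 ≈ -117.69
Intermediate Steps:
j(F) = 4/(16 + F) (j(F) = 4/(F + 16) = 4/(16 + F))
496*j(1/(-6 - 19)) - 242 = 496*(4/(16 + 1/(-6 - 19))) - 242 = 496*(4/(16 + 1/(-25))) - 242 = 496*(4/(16 - 1/25)) - 242 = 496*(4/(399/25)) - 242 = 496*(4*(25/399)) - 242 = 496*(100/399) - 242 = 49600/399 - 242 = -46958/399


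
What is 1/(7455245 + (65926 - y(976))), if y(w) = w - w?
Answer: 1/7521171 ≈ 1.3296e-7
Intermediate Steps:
y(w) = 0
1/(7455245 + (65926 - y(976))) = 1/(7455245 + (65926 - 1*0)) = 1/(7455245 + (65926 + 0)) = 1/(7455245 + 65926) = 1/7521171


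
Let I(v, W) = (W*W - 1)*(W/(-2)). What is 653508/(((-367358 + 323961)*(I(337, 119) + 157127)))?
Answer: 653508/29744000021 ≈ 2.1971e-5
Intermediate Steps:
I(v, W) = -W*(-1 + W²)/2 (I(v, W) = (W² - 1)*(W*(-½)) = (-1 + W²)*(-W/2) = -W*(-1 + W²)/2)
653508/(((-367358 + 323961)*(I(337, 119) + 157127))) = 653508/(((-367358 + 323961)*((½)*119*(1 - 1*119²) + 157127))) = 653508/((-43397*((½)*119*(1 - 1*14161) + 157127))) = 653508/((-43397*((½)*119*(1 - 14161) + 157127))) = 653508/((-43397*((½)*119*(-14160) + 157127))) = 653508/((-43397*(-842520 + 157127))) = 653508/((-43397*(-685393))) = 653508/29744000021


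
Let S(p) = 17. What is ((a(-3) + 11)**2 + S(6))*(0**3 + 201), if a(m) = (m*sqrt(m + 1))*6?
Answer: -102510 - 79596*I*sqrt(2) ≈ -1.0251e+5 - 1.1257e+5*I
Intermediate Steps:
a(m) = 6*m*sqrt(1 + m) (a(m) = (m*sqrt(1 + m))*6 = 6*m*sqrt(1 + m))
((a(-3) + 11)**2 + S(6))*(0**3 + 201) = ((6*(-3)*sqrt(1 - 3) + 11)**2 + 17)*(0**3 + 201) = ((6*(-3)*sqrt(-2) + 11)**2 + 17)*(0 + 201) = ((6*(-3)*(I*sqrt(2)) + 11)**2 + 17)*201 = ((-18*I*sqrt(2) + 11)**2 + 17)*201 = ((11 - 18*I*sqrt(2))**2 + 17)*201 = (17 + (11 - 18*I*sqrt(2))**2)*201 = 3417 + 201*(11 - 18*I*sqrt(2))**2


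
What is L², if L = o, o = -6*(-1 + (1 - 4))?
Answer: 576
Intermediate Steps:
o = 24 (o = -6*(-1 - 3) = -6*(-4) = 24)
L = 24
L² = 24² = 576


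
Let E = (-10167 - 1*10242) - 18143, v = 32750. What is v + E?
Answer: -5802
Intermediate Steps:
E = -38552 (E = (-10167 - 10242) - 18143 = -20409 - 18143 = -38552)
v + E = 32750 - 38552 = -5802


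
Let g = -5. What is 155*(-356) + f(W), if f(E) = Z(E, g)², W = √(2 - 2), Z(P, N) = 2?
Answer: -55176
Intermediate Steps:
W = 0 (W = √0 = 0)
f(E) = 4 (f(E) = 2² = 4)
155*(-356) + f(W) = 155*(-356) + 4 = -55180 + 4 = -55176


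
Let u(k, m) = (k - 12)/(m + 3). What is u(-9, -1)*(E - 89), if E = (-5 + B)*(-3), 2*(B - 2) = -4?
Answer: 777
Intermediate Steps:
B = 0 (B = 2 + (½)*(-4) = 2 - 2 = 0)
u(k, m) = (-12 + k)/(3 + m)
E = 15 (E = (-5 + 0)*(-3) = -5*(-3) = 15)
u(-9, -1)*(E - 89) = ((-12 - 9)/(3 - 1))*(15 - 89) = (-21/2)*(-74) = ((½)*(-21))*(-74) = -21/2*(-74) = 777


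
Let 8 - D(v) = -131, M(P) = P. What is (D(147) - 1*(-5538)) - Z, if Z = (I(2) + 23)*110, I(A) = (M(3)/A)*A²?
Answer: 2487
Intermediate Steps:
D(v) = 139 (D(v) = 8 - 1*(-131) = 8 + 131 = 139)
I(A) = 3*A (I(A) = (3/A)*A² = 3*A)
Z = 3190 (Z = (3*2 + 23)*110 = (6 + 23)*110 = 29*110 = 3190)
(D(147) - 1*(-5538)) - Z = (139 - 1*(-5538)) - 1*3190 = (139 + 5538) - 3190 = 5677 - 3190 = 2487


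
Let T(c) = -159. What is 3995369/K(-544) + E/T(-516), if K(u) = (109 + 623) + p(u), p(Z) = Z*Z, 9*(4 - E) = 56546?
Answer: 22482081719/424531908 ≈ 52.957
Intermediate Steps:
E = -56510/9 (E = 4 - 1/9*56546 = 4 - 56546/9 = -56510/9 ≈ -6278.9)
p(Z) = Z**2
K(u) = 732 + u**2 (K(u) = (109 + 623) + u**2 = 732 + u**2)
3995369/K(-544) + E/T(-516) = 3995369/(732 + (-544)**2) - 56510/9/(-159) = 3995369/(732 + 295936) - 56510/9*(-1/159) = 3995369/296668 + 56510/1431 = 22482081719/424531908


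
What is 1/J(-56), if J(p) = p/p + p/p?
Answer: ½ ≈ 0.50000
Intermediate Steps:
J(p) = 2 (J(p) = 1 + 1 = 2)
1/J(-56) = 1/2 = ½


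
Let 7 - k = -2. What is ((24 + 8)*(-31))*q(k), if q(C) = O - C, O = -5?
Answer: 13888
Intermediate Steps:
k = 9 (k = 7 - 1*(-2) = 7 + 2 = 9)
q(C) = -5 - C
((24 + 8)*(-31))*q(k) = ((24 + 8)*(-31))*(-5 - 1*9) = (32*(-31))*(-5 - 9) = -992*(-14) = 13888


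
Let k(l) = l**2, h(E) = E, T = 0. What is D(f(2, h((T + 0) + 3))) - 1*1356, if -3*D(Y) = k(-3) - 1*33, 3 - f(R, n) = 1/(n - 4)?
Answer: -1348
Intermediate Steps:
f(R, n) = 3 - 1/(-4 + n) (f(R, n) = 3 - 1/(n - 4) = 3 - 1/(-4 + n))
D(Y) = 8 (D(Y) = -((-3)**2 - 1*33)/3 = -(9 - 33)/3 = -1/3*(-24) = 8)
D(f(2, h((T + 0) + 3))) - 1*1356 = 8 - 1*1356 = 8 - 1356 = -1348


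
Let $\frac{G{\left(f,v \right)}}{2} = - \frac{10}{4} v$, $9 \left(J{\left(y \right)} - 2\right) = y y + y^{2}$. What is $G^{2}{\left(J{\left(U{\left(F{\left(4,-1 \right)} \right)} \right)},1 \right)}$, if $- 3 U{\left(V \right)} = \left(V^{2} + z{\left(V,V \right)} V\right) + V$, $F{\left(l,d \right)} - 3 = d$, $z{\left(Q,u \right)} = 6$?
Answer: $25$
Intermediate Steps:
$F{\left(l,d \right)} = 3 + d$
$U{\left(V \right)} = - \frac{7 V}{3} - \frac{V^{2}}{3}$ ($U{\left(V \right)} = - \frac{\left(V^{2} + 6 V\right) + V}{3} = - \frac{V^{2} + 7 V}{3} = - \frac{7 V}{3} - \frac{V^{2}}{3}$)
$J{\left(y \right)} = 2 + \frac{2 y^{2}}{9}$ ($J{\left(y \right)} = 2 + \frac{y y + y^{2}}{9} = 2 + \frac{y^{2} + y^{2}}{9} = 2 + \frac{2 y^{2}}{9}$)
$G{\left(f,v \right)} = - 5 v$ ($G{\left(f,v \right)} = 2 - \frac{10}{4} v = 2 \left(-10\right) \frac{1}{4} v = 2 \left(- \frac{5 v}{2}\right) = - 5 v$)
$G^{2}{\left(J{\left(U{\left(F{\left(4,-1 \right)} \right)} \right)},1 \right)} = \left(\left(-5\right) 1\right)^{2} = \left(-5\right)^{2} = 25$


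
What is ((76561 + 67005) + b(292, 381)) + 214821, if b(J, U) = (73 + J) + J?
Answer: 359044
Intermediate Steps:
b(J, U) = 73 + 2*J
((76561 + 67005) + b(292, 381)) + 214821 = ((76561 + 67005) + (73 + 2*292)) + 214821 = (143566 + (73 + 584)) + 214821 = (143566 + 657) + 214821 = 144223 + 214821 = 359044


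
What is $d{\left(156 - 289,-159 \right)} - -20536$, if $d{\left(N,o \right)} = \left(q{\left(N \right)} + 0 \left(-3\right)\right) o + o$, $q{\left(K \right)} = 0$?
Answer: $20377$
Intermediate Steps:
$d{\left(N,o \right)} = o$ ($d{\left(N,o \right)} = \left(0 + 0 \left(-3\right)\right) o + o = \left(0 + 0\right) o + o = 0 o + o = 0 + o = o$)
$d{\left(156 - 289,-159 \right)} - -20536 = -159 - -20536 = -159 + 20536 = 20377$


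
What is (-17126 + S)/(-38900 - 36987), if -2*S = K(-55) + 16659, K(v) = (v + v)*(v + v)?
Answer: 1703/4102 ≈ 0.41516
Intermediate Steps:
K(v) = 4*v² (K(v) = (2*v)*(2*v) = 4*v²)
S = -28759/2 (S = -(4*(-55)² + 16659)/2 = -(4*3025 + 16659)/2 = -(12100 + 16659)/2 = -½*28759 = -28759/2 ≈ -14380.)
(-17126 + S)/(-38900 - 36987) = (-17126 - 28759/2)/(-38900 - 36987) = -63011/2/(-75887) = -63011/2*(-1/75887) = 1703/4102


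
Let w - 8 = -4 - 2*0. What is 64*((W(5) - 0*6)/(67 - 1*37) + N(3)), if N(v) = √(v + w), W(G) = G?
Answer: 32/3 + 64*√7 ≈ 179.99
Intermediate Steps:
w = 4 (w = 8 + (-4 - 2*0) = 8 + (-4 + 0) = 8 - 4 = 4)
N(v) = √(4 + v) (N(v) = √(v + 4) = √(4 + v))
64*((W(5) - 0*6)/(67 - 1*37) + N(3)) = 64*((5 - 0*6)/(67 - 1*37) + √(4 + 3)) = 64*((5 - 1*0)/(67 - 37) + √7) = 64*((5 + 0)/30 + √7) = 64*(5*(1/30) + √7) = 64*(⅙ + √7) = 32/3 + 64*√7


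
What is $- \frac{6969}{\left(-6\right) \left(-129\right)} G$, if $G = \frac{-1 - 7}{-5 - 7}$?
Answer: $- \frac{2323}{387} \approx -6.0026$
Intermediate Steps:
$G = \frac{2}{3}$ ($G = - \frac{8}{-12} = \left(-8\right) \left(- \frac{1}{12}\right) = \frac{2}{3} \approx 0.66667$)
$- \frac{6969}{\left(-6\right) \left(-129\right)} G = - \frac{6969}{\left(-6\right) \left(-129\right)} \frac{2}{3} = - \frac{6969}{774} \cdot \frac{2}{3} = \left(-6969\right) \frac{1}{774} \cdot \frac{2}{3} = \left(- \frac{2323}{258}\right) \frac{2}{3} = - \frac{2323}{387}$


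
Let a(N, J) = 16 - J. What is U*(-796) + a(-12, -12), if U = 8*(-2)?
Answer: 12764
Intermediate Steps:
U = -16
U*(-796) + a(-12, -12) = -16*(-796) + (16 - 1*(-12)) = 12736 + (16 + 12) = 12736 + 28 = 12764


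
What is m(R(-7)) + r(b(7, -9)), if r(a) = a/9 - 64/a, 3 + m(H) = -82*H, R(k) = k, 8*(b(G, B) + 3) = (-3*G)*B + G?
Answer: 441499/774 ≈ 570.41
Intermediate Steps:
b(G, B) = -3 + G/8 - 3*B*G/8 (b(G, B) = -3 + ((-3*G)*B + G)/8 = -3 + (-3*B*G + G)/8 = -3 + (G - 3*B*G)/8 = -3 + (G/8 - 3*B*G/8) = -3 + G/8 - 3*B*G/8)
m(H) = -3 - 82*H
r(a) = -64/a + a/9 (r(a) = a*(⅑) - 64/a = a/9 - 64/a = -64/a + a/9)
m(R(-7)) + r(b(7, -9)) = (-3 - 82*(-7)) + (-64/(-3 + (⅛)*7 - 3/8*(-9)*7) + (-3 + (⅛)*7 - 3/8*(-9)*7)/9) = (-3 + 574) + (-64/(-3 + 7/8 + 189/8) + (-3 + 7/8 + 189/8)/9) = 571 + (-64/43/2 + (⅑)*(43/2)) = 571 + (-64*2/43 + 43/18) = 571 + (-128/43 + 43/18) = 571 - 455/774 = 441499/774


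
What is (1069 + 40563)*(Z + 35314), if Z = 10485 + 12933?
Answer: 2445130624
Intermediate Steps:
Z = 23418
(1069 + 40563)*(Z + 35314) = (1069 + 40563)*(23418 + 35314) = 41632*58732 = 2445130624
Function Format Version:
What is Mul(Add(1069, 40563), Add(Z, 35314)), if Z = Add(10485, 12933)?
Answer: 2445130624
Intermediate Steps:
Z = 23418
Mul(Add(1069, 40563), Add(Z, 35314)) = Mul(Add(1069, 40563), Add(23418, 35314)) = Mul(41632, 58732) = 2445130624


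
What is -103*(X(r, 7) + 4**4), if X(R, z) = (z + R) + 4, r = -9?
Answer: -26574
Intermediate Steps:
X(R, z) = 4 + R + z (X(R, z) = (R + z) + 4 = 4 + R + z)
-103*(X(r, 7) + 4**4) = -103*((4 - 9 + 7) + 4**4) = -103*(2 + 256) = -103*258 = -26574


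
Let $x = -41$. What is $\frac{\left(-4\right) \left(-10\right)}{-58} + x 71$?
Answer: $- \frac{84439}{29} \approx -2911.7$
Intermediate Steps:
$\frac{\left(-4\right) \left(-10\right)}{-58} + x 71 = \frac{\left(-4\right) \left(-10\right)}{-58} - 2911 = 40 \left(- \frac{1}{58}\right) - 2911 = - \frac{20}{29} - 2911 = - \frac{84439}{29}$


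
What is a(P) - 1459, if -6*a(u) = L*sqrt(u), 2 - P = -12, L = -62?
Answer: -1459 + 31*sqrt(14)/3 ≈ -1420.3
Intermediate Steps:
P = 14 (P = 2 - 1*(-12) = 2 + 12 = 14)
a(u) = 31*sqrt(u)/3 (a(u) = -(-31)*sqrt(u)/3 = 31*sqrt(u)/3)
a(P) - 1459 = 31*sqrt(14)/3 - 1459 = -1459 + 31*sqrt(14)/3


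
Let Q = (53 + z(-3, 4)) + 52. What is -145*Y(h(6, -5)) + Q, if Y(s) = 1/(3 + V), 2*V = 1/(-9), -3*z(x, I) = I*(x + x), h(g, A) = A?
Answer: 3379/53 ≈ 63.755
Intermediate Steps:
z(x, I) = -2*I*x/3 (z(x, I) = -I*(x + x)/3 = -I*2*x/3 = -2*I*x/3)
V = -1/18 (V = (1/2)/(-9) = (1/2)*(-1/9) = -1/18 ≈ -0.055556)
Y(s) = 18/53 (Y(s) = 1/(3 - 1/18) = 1/(53/18) = 18/53)
Q = 113 (Q = (53 - 2/3*4*(-3)) + 52 = (53 + 8) + 52 = 61 + 52 = 113)
-145*Y(h(6, -5)) + Q = -145*18/53 + 113 = -2610/53 + 113 = 3379/53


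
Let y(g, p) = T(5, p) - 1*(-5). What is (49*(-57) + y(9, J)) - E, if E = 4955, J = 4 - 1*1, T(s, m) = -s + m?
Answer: -7745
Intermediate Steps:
T(s, m) = m - s
J = 3 (J = 4 - 1 = 3)
y(g, p) = p (y(g, p) = (p - 1*5) - 1*(-5) = (p - 5) + 5 = (-5 + p) + 5 = p)
(49*(-57) + y(9, J)) - E = (49*(-57) + 3) - 1*4955 = (-2793 + 3) - 4955 = -2790 - 4955 = -7745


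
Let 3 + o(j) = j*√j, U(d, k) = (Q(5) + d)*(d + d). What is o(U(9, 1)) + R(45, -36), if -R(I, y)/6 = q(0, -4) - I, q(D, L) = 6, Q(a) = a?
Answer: 231 + 1512*√7 ≈ 4231.4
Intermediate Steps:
U(d, k) = 2*d*(5 + d) (U(d, k) = (5 + d)*(d + d) = (5 + d)*(2*d) = 2*d*(5 + d))
o(j) = -3 + j^(3/2) (o(j) = -3 + j*√j = -3 + j^(3/2))
R(I, y) = -36 + 6*I (R(I, y) = -6*(6 - I) = -36 + 6*I)
o(U(9, 1)) + R(45, -36) = (-3 + (2*9*(5 + 9))^(3/2)) + (-36 + 6*45) = (-3 + (2*9*14)^(3/2)) + (-36 + 270) = (-3 + 252^(3/2)) + 234 = (-3 + 1512*√7) + 234 = 231 + 1512*√7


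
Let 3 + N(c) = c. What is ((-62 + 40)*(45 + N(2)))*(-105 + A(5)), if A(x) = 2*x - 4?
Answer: 95832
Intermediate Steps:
N(c) = -3 + c
A(x) = -4 + 2*x
((-62 + 40)*(45 + N(2)))*(-105 + A(5)) = ((-62 + 40)*(45 + (-3 + 2)))*(-105 + (-4 + 2*5)) = (-22*(45 - 1))*(-105 + (-4 + 10)) = (-22*44)*(-105 + 6) = -968*(-99) = 95832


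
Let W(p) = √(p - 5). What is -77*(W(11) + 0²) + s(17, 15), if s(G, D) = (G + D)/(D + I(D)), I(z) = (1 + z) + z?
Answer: 16/23 - 77*√6 ≈ -187.92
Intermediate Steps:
I(z) = 1 + 2*z
W(p) = √(-5 + p)
s(G, D) = (D + G)/(1 + 3*D) (s(G, D) = (G + D)/(D + (1 + 2*D)) = (D + G)/(1 + 3*D))
-77*(W(11) + 0²) + s(17, 15) = -77*(√(-5 + 11) + 0²) + (15 + 17)/(1 + 3*15) = -77*(√6 + 0) + 32/(1 + 45) = -77*√6 + 32/46 = -77*√6 + (1/46)*32 = -77*√6 + 16/23 = 16/23 - 77*√6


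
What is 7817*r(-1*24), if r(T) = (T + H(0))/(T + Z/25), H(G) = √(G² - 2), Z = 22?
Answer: 2345100/289 - 195425*I*√2/578 ≈ 8114.5 - 478.15*I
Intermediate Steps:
H(G) = √(-2 + G²)
r(T) = (T + I*√2)/(22/25 + T) (r(T) = (T + √(-2 + 0²))/(T + 22/25) = (T + √(-2 + 0))/(T + 22*(1/25)) = (T + √(-2))/(T + 22/25) = (T + I*√2)/(22/25 + T))
7817*r(-1*24) = 7817*(25*(-1*24 + I*√2)/(22 + 25*(-1*24))) = 7817*(25*(-24 + I*√2)/(22 + 25*(-24))) = 7817*(25*(-24 + I*√2)/(22 - 600)) = 7817*(25*(-24 + I*√2)/(-578)) = 7817*(25*(-1/578)*(-24 + I*√2)) = 7817*(300/289 - 25*I*√2/578) = 2345100/289 - 195425*I*√2/578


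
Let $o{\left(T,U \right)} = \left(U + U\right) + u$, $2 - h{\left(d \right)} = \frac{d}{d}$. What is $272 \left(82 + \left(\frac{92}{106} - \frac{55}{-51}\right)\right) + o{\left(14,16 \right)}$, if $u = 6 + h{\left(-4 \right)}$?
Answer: $\frac{3636713}{159} \approx 22872.0$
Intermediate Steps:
$h{\left(d \right)} = 1$ ($h{\left(d \right)} = 2 - \frac{d}{d} = 2 - 1 = 1$)
$u = 7$ ($u = 6 + 1 = 7$)
$o{\left(T,U \right)} = 7 + 2 U$ ($o{\left(T,U \right)} = \left(U + U\right) + 7 = 2 U + 7 = 7 + 2 U$)
$272 \left(82 + \left(\frac{92}{106} - \frac{55}{-51}\right)\right) + o{\left(14,16 \right)} = 272 \left(82 + \left(\frac{92}{106} - \frac{55}{-51}\right)\right) + \left(7 + 2 \cdot 16\right) = 272 \left(82 + \left(92 \cdot \frac{1}{106} - - \frac{55}{51}\right)\right) + \left(7 + 32\right) = 272 \left(82 + \left(\frac{46}{53} + \frac{55}{51}\right)\right) + 39 = 272 \left(82 + \frac{5261}{2703}\right) + 39 = 272 \cdot \frac{226907}{2703} + 39 = \frac{3630512}{159} + 39 = \frac{3636713}{159}$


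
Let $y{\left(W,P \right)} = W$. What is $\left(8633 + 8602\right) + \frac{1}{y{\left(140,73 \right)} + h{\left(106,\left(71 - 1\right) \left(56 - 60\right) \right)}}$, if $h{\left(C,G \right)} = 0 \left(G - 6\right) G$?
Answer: $\frac{2412901}{140} \approx 17235.0$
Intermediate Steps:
$h{\left(C,G \right)} = 0$ ($h{\left(C,G \right)} = 0 \left(G - 6\right) G = 0 \left(-6 + G\right) G = 0 G = 0$)
$\left(8633 + 8602\right) + \frac{1}{y{\left(140,73 \right)} + h{\left(106,\left(71 - 1\right) \left(56 - 60\right) \right)}} = \left(8633 + 8602\right) + \frac{1}{140 + 0} = 17235 + \frac{1}{140} = \frac{2412901}{140}$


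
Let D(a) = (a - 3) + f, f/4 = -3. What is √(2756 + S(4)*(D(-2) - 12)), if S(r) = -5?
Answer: √2901 ≈ 53.861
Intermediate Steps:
f = -12 (f = 4*(-3) = -12)
D(a) = -15 + a (D(a) = (a - 3) - 12 = (-3 + a) - 12 = -15 + a)
√(2756 + S(4)*(D(-2) - 12)) = √(2756 - 5*((-15 - 2) - 12)) = √(2756 - 5*(-17 - 12)) = √(2756 - 5*(-29)) = √(2756 + 145) = √2901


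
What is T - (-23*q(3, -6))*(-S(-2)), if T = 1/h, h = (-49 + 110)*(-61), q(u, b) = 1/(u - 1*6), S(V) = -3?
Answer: -85584/3721 ≈ -23.000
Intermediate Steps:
q(u, b) = 1/(-6 + u) (q(u, b) = 1/(u - 6) = 1/(-6 + u))
h = -3721 (h = 61*(-61) = -3721)
T = -1/3721 (T = 1/(-3721) = -1/3721 ≈ -0.00026874)
T - (-23*q(3, -6))*(-S(-2)) = -1/3721 - (-23/(-6 + 3))*(-1*(-3)) = -1/3721 - (-23/(-3))*3 = -1/3721 - (-23*(-⅓))*3 = -1/3721 - 23*3/3 = -1/3721 - 1*23 = -1/3721 - 23 = -85584/3721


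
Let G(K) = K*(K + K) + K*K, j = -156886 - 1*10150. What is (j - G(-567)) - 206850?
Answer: -1338353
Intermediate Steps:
j = -167036 (j = -156886 - 10150 = -167036)
G(K) = 3*K² (G(K) = K*(2*K) + K² = 2*K² + K² = 3*K²)
(j - G(-567)) - 206850 = (-167036 - 3*(-567)²) - 206850 = (-167036 - 3*321489) - 206850 = (-167036 - 1*964467) - 206850 = (-167036 - 964467) - 206850 = -1131503 - 206850 = -1338353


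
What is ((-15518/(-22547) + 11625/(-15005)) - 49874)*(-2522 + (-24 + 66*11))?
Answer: 877410974787100/9666221 ≈ 9.0771e+7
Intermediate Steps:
((-15518/(-22547) + 11625/(-15005)) - 49874)*(-2522 + (-24 + 66*11)) = ((-15518*(-1/22547) + 11625*(-1/15005)) - 49874)*(-2522 + (-24 + 726)) = ((15518/22547 - 2325/3001) - 49874)*(-2522 + 702) = (-5852257/67663547 - 49874)*(-1820) = -3374657595335/67663547*(-1820) = 877410974787100/9666221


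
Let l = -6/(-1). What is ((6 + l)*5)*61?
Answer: 3660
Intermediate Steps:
l = 6 (l = -6*(-1) = 6)
((6 + l)*5)*61 = ((6 + 6)*5)*61 = (12*5)*61 = 60*61 = 3660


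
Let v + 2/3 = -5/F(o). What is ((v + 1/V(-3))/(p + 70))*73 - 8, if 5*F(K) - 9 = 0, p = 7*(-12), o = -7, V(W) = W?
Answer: 737/63 ≈ 11.698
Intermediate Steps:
p = -84
F(K) = 9/5 (F(K) = 9/5 + (⅕)*0 = 9/5 + 0 = 9/5)
v = -31/9 (v = -⅔ - 5/9/5 = -⅔ - 5*5/9 = -⅔ - 25/9 = -31/9 ≈ -3.4444)
((v + 1/V(-3))/(p + 70))*73 - 8 = ((-31/9 + 1/(-3))/(-84 + 70))*73 - 8 = ((-31/9 - ⅓)/(-14))*73 - 8 = -34/9*(-1/14)*73 - 8 = (17/63)*73 - 8 = 1241/63 - 8 = 737/63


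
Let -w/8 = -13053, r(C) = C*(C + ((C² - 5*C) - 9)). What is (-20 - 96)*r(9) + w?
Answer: 66840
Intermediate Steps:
r(C) = C*(-9 + C² - 4*C) (r(C) = C*(C + (-9 + C² - 5*C)) = C*(-9 + C² - 4*C))
w = 104424 (w = -8*(-13053) = 104424)
(-20 - 96)*r(9) + w = (-20 - 96)*(9*(-9 + 9² - 4*9)) + 104424 = -1044*(-9 + 81 - 36) + 104424 = -1044*36 + 104424 = -116*324 + 104424 = -37584 + 104424 = 66840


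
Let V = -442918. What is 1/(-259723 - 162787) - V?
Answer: 187137284179/422510 ≈ 4.4292e+5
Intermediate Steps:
1/(-259723 - 162787) - V = 1/(-259723 - 162787) - 1*(-442918) = 1/(-422510) + 442918 = -1/422510 + 442918 = 187137284179/422510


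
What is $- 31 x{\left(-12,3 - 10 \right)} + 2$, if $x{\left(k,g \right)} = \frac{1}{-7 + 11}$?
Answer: $- \frac{23}{4} \approx -5.75$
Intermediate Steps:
$x{\left(k,g \right)} = \frac{1}{4}$
$- 31 x{\left(-12,3 - 10 \right)} + 2 = \left(-31\right) \frac{1}{4} + 2 = - \frac{31}{4} + 2 = - \frac{23}{4}$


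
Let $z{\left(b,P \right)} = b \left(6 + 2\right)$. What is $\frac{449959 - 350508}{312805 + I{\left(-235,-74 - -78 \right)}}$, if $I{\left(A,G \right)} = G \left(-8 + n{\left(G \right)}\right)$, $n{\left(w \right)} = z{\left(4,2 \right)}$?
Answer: $\frac{99451}{312901} \approx 0.31784$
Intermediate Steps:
$z{\left(b,P \right)} = 8 b$ ($z{\left(b,P \right)} = b 8 = 8 b$)
$n{\left(w \right)} = 32$ ($n{\left(w \right)} = 8 \cdot 4 = 32$)
$I{\left(A,G \right)} = 24 G$ ($I{\left(A,G \right)} = G \left(-8 + 32\right) = G 24 = 24 G$)
$\frac{449959 - 350508}{312805 + I{\left(-235,-74 - -78 \right)}} = \frac{449959 - 350508}{312805 + 24 \left(-74 - -78\right)} = \frac{99451}{312805 + 24 \left(-74 + 78\right)} = \frac{99451}{312805 + 24 \cdot 4} = \frac{99451}{312805 + 96} = \frac{99451}{312901}$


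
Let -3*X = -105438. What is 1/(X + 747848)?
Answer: 1/782994 ≈ 1.2771e-6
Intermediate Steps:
X = 35146 (X = -⅓*(-105438) = 35146)
1/(X + 747848) = 1/(35146 + 747848) = 1/782994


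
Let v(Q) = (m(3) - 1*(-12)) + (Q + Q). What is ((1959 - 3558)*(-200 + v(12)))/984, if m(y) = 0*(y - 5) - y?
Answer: 2171/8 ≈ 271.38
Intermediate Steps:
m(y) = -y (m(y) = 0*(-5 + y) - y = 0 - y = -y)
v(Q) = 9 + 2*Q (v(Q) = (-1*3 - 1*(-12)) + (Q + Q) = (-3 + 12) + 2*Q = 9 + 2*Q)
((1959 - 3558)*(-200 + v(12)))/984 = ((1959 - 3558)*(-200 + (9 + 2*12)))/984 = -1599*(-200 + (9 + 24))*(1/984) = -1599*(-200 + 33)*(1/984) = -1599*(-167)*(1/984) = 267033*(1/984) = 2171/8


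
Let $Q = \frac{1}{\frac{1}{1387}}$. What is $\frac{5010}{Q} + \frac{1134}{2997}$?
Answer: $\frac{204788}{51319} \approx 3.9905$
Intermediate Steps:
$Q = 1387$ ($Q = \frac{1}{\frac{1}{1387}} = 1387$)
$\frac{5010}{Q} + \frac{1134}{2997} = \frac{5010}{1387} + \frac{1134}{2997} = 5010 \cdot \frac{1}{1387} + 1134 \cdot \frac{1}{2997} = \frac{5010}{1387} + \frac{14}{37} = \frac{204788}{51319}$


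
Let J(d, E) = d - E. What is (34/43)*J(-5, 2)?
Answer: -238/43 ≈ -5.5349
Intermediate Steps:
(34/43)*J(-5, 2) = (34/43)*(-5 - 1*2) = (34*(1/43))*(-5 - 2) = (34/43)*(-7) = -238/43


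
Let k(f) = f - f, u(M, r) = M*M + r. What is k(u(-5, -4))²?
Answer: 0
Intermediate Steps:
u(M, r) = r + M² (u(M, r) = M² + r = r + M²)
k(f) = 0
k(u(-5, -4))² = 0² = 0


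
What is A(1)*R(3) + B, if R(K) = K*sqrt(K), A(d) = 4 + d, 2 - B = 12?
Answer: -10 + 15*sqrt(3) ≈ 15.981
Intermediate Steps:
B = -10 (B = 2 - 1*12 = 2 - 12 = -10)
R(K) = K**(3/2)
A(1)*R(3) + B = (4 + 1)*3**(3/2) - 10 = 5*(3*sqrt(3)) - 10 = 15*sqrt(3) - 10 = -10 + 15*sqrt(3)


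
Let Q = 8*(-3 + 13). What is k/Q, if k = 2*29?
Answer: 29/40 ≈ 0.72500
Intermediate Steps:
k = 58
Q = 80 (Q = 8*10 = 80)
k/Q = 58/80 = 58*(1/80) = 29/40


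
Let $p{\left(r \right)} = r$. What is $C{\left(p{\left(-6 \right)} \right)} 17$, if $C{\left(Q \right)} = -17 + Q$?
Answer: $-391$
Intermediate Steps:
$C{\left(p{\left(-6 \right)} \right)} 17 = \left(-17 - 6\right) 17 = \left(-23\right) 17 = -391$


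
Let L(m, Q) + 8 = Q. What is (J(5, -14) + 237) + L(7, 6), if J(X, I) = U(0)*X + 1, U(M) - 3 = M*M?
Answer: 251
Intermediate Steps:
U(M) = 3 + M**2 (U(M) = 3 + M*M = 3 + M**2)
L(m, Q) = -8 + Q
J(X, I) = 1 + 3*X (J(X, I) = (3 + 0**2)*X + 1 = (3 + 0)*X + 1 = 3*X + 1 = 1 + 3*X)
(J(5, -14) + 237) + L(7, 6) = ((1 + 3*5) + 237) + (-8 + 6) = ((1 + 15) + 237) - 2 = (16 + 237) - 2 = 253 - 2 = 251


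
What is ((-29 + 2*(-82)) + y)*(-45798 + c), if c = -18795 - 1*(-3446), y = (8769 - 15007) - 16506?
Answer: 1402528739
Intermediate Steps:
y = -22744 (y = -6238 - 16506 = -22744)
c = -15349 (c = -18795 + 3446 = -15349)
((-29 + 2*(-82)) + y)*(-45798 + c) = ((-29 + 2*(-82)) - 22744)*(-45798 - 15349) = ((-29 - 164) - 22744)*(-61147) = (-193 - 22744)*(-61147) = -22937*(-61147) = 1402528739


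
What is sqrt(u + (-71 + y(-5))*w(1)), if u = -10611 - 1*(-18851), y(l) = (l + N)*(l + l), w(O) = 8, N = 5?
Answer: 2*sqrt(1918) ≈ 87.590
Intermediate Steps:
y(l) = 2*l*(5 + l) (y(l) = (l + 5)*(l + l) = (5 + l)*(2*l) = 2*l*(5 + l))
u = 8240 (u = -10611 + 18851 = 8240)
sqrt(u + (-71 + y(-5))*w(1)) = sqrt(8240 + (-71 + 2*(-5)*(5 - 5))*8) = sqrt(8240 + (-71 + 2*(-5)*0)*8) = sqrt(8240 + (-71 + 0)*8) = sqrt(8240 - 71*8) = sqrt(8240 - 568) = sqrt(7672) = 2*sqrt(1918)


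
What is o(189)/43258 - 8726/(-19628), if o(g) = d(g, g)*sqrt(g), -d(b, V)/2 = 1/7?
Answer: 4363/9814 - 3*sqrt(21)/151403 ≈ 0.44448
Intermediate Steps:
d(b, V) = -2/7
o(g) = -2*sqrt(g)/7
o(189)/43258 - 8726/(-19628) = -6*sqrt(21)/7/43258 - 8726/(-19628) = -6*sqrt(21)/7*(1/43258) - 8726*(-1/19628) = -6*sqrt(21)/7*(1/43258) + 4363/9814 = -3*sqrt(21)/151403 + 4363/9814 = 4363/9814 - 3*sqrt(21)/151403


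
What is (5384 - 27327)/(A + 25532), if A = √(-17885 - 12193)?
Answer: -280124338/325956551 + 65829*I*√3342/651913102 ≈ -0.85939 + 0.0058376*I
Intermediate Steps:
A = 3*I*√3342 (A = √(-30078) = 3*I*√3342 ≈ 173.43*I)
(5384 - 27327)/(A + 25532) = (5384 - 27327)/(3*I*√3342 + 25532) = -21943/(25532 + 3*I*√3342)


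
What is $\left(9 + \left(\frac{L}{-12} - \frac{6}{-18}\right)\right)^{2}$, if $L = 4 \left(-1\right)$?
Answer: $\frac{841}{9} \approx 93.444$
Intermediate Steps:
$L = -4$
$\left(9 + \left(\frac{L}{-12} - \frac{6}{-18}\right)\right)^{2} = \left(9 - \left(- \frac{1}{3} - \frac{1}{3}\right)\right)^{2} = \left(9 - - \frac{2}{3}\right)^{2} = \left(9 + \left(\frac{1}{3} + \frac{1}{3}\right)\right)^{2} = \left(9 + \frac{2}{3}\right)^{2} = \left(\frac{29}{3}\right)^{2} = \frac{841}{9}$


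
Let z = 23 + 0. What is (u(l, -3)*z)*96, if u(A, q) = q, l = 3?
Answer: -6624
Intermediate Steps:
z = 23
(u(l, -3)*z)*96 = -3*23*96 = -69*96 = -6624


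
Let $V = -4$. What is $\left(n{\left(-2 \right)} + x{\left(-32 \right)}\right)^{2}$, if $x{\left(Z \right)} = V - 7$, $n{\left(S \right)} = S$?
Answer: $169$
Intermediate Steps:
$x{\left(Z \right)} = -11$ ($x{\left(Z \right)} = -4 - 7 = -11$)
$\left(n{\left(-2 \right)} + x{\left(-32 \right)}\right)^{2} = \left(-2 - 11\right)^{2} = \left(-13\right)^{2} = 169$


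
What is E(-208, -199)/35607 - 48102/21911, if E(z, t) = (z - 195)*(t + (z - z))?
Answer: 3417581/60014229 ≈ 0.056946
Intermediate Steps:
E(z, t) = t*(-195 + z) (E(z, t) = (-195 + z)*(t + 0) = (-195 + z)*t = t*(-195 + z))
E(-208, -199)/35607 - 48102/21911 = -199*(-195 - 208)/35607 - 48102/21911 = -199*(-403)*(1/35607) - 48102*1/21911 = 80197*(1/35607) - 48102/21911 = 6169/2739 - 48102/21911 = 3417581/60014229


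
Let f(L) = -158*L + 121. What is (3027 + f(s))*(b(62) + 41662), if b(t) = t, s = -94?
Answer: 751032000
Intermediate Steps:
f(L) = 121 - 158*L
(3027 + f(s))*(b(62) + 41662) = (3027 + (121 - 158*(-94)))*(62 + 41662) = (3027 + (121 + 14852))*41724 = (3027 + 14973)*41724 = 18000*41724 = 751032000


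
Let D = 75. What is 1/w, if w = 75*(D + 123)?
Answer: 1/14850 ≈ 6.7340e-5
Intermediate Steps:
w = 14850 (w = 75*(75 + 123) = 75*198 = 14850)
1/w = 1/14850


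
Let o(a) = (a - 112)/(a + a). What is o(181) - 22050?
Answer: -7982031/362 ≈ -22050.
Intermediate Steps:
o(a) = (-112 + a)/(2*a) (o(a) = (-112 + a)/((2*a)) = (-112 + a)*(1/(2*a)) = (-112 + a)/(2*a))
o(181) - 22050 = (1/2)*(-112 + 181)/181 - 22050 = (1/2)*(1/181)*69 - 22050 = 69/362 - 22050 = -7982031/362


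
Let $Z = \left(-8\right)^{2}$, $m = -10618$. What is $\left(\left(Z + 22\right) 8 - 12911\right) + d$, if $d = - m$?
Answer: $-1605$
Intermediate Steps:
$Z = 64$
$d = 10618$ ($d = \left(-1\right) \left(-10618\right) = 10618$)
$\left(\left(Z + 22\right) 8 - 12911\right) + d = \left(\left(64 + 22\right) 8 - 12911\right) + 10618 = \left(86 \cdot 8 - 12911\right) + 10618 = \left(688 - 12911\right) + 10618 = -12223 + 10618 = -1605$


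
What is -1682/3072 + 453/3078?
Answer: -105155/262656 ≈ -0.40035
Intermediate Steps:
-1682/3072 + 453/3078 = -1682*1/3072 + 453*(1/3078) = -841/1536 + 151/1026 = -105155/262656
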